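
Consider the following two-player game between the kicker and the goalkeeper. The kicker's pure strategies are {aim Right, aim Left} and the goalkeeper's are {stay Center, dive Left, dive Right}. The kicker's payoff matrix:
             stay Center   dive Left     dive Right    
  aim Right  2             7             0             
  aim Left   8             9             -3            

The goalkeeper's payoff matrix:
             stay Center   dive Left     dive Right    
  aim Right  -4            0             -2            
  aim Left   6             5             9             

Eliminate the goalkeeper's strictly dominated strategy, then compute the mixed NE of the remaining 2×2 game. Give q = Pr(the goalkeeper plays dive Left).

q = 3/5

The goalkeeper's strategy stay Center is strictly dominated by dive Right: -2 > -4 and 9 > 6. Eliminate stay Center.
The goalkeeper's mix must leave the kicker indifferent between aim Right and aim Left.
  the kicker's expected payoff from aim Right: q·7 + (1−q)·0 = 7q
  the kicker's expected payoff from aim Left: q·9 + (1−q)·(-3) = 12q - 3
  7q = 12q - 3  ⇒  -5q = -3  ⇒  q = 3/5.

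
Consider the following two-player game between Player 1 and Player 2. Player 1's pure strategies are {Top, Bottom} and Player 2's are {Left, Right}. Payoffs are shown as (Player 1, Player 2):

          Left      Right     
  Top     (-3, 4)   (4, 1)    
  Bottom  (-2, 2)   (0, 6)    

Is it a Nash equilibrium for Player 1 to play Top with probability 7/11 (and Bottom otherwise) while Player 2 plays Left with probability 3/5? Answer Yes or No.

No

Given Player 1's mix p = 7/11, Player 2's payoff from Left is 36/11 but from Right is 31/11. Player 2 strictly prefers Left, so Player 2 would not mix.
So the proposed profile is not a Nash equilibrium.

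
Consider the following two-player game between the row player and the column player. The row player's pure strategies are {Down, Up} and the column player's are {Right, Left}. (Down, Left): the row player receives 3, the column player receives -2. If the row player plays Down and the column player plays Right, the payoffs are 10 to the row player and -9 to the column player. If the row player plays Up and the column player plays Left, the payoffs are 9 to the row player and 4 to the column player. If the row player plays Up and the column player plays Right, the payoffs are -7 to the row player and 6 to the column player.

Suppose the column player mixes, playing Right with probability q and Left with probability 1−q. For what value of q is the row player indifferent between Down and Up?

For the row player to be willing to mix, the row player must be indifferent between Down and Up, which pins down the column player's mix.
  the row player's payoff from Down: q·10 + (1−q)·3 = 7q + 3
  the row player's payoff from Up: q·(-7) + (1−q)·9 = -16q + 9
  7q + 3 = -16q + 9  ⇒  23q = 6  ⇒  q = 6/23.

q = 6/23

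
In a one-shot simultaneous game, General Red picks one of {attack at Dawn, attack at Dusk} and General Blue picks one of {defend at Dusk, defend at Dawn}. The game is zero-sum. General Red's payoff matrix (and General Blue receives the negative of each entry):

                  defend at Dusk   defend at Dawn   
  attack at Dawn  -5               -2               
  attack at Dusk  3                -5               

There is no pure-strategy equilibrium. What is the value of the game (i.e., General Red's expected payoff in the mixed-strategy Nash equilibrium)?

General Red's indifference between attack at Dawn and attack at Dusk determines General Blue's mixing probability q:
  General Red's payoff to attack at Dawn: q·(-5) + (1−q)·(-2) = -3q - 2
  General Red's payoff to attack at Dusk: q·3 + (1−q)·(-5) = 8q - 5
  -3q - 2 = 8q - 5  ⇒  -11q = -3  ⇒  q = 3/11.
The value is General Red's expected payoff against this mix (using attack at Dawn): (3/11)·(-5) + (8/11)·(-2) = -31/11.

v = -31/11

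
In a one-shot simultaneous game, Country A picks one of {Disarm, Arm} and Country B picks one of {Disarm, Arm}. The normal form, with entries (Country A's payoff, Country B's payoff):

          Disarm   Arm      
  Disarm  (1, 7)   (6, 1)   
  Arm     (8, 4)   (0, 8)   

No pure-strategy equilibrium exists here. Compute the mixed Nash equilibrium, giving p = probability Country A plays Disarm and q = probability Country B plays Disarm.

Set Country B's expected payoff from Disarm equal to that from Arm:
  Country B's expected payoff from Disarm: p·7 + (1−p)·4 = 3p + 4
  Country B's expected payoff from Arm: p·1 + (1−p)·8 = -7p + 8
  3p + 4 = -7p + 8  ⇒  10p = 4  ⇒  p = 2/5.
For Country A to be willing to mix, Country A must be indifferent between Disarm and Arm, which pins down Country B's mix.
  Country A's payoff to Disarm: q·1 + (1−q)·6 = -5q + 6
  Country A's payoff to Arm: q·8 + (1−q)·0 = 8q
  -5q + 6 = 8q  ⇒  -13q = -6  ⇒  q = 6/13.

p = 2/5, q = 6/13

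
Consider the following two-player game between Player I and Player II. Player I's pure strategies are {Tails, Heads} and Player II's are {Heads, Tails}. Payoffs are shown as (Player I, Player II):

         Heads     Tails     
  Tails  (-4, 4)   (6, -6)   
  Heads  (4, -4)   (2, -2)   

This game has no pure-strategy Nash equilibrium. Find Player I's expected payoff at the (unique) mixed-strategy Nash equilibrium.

8/3

In a mixed equilibrium Player I is indifferent between Tails and Heads; this condition fixes q.
  Player I's expected payoff from Tails: q·(-4) + (1−q)·6 = -10q + 6
  Player I's expected payoff from Heads: q·4 + (1−q)·2 = 2q + 2
  -10q + 6 = 2q + 2  ⇒  -12q = -4  ⇒  q = 1/3.
At equilibrium Player I is indifferent across rows, so Player I's payoff equals the payoff from Tails: (1/3)·(-4) + (2/3)·6 = 8/3.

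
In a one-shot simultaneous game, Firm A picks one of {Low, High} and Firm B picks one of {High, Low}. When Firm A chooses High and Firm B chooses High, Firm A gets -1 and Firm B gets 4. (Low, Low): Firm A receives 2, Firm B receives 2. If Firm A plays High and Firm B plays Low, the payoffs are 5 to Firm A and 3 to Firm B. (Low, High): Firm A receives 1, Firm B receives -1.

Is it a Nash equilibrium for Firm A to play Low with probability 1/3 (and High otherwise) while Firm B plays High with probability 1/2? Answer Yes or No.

No

Given Firm A's mix p = 1/3, Firm B's payoff from High is 7/3 but from Low is 8/3. Firm B strictly prefers Low, so Firm B would not mix.
So the proposed profile is not a Nash equilibrium.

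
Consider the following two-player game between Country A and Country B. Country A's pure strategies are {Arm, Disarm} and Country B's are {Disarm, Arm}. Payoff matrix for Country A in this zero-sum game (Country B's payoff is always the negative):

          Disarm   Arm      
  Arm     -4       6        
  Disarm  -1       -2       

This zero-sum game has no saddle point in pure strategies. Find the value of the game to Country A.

Country A's indifference between Arm and Disarm determines Country B's mixing probability q:
  Country A's expected payoff from Arm: q·(-4) + (1−q)·6 = -10q + 6
  Country A's expected payoff from Disarm: q·(-1) + (1−q)·(-2) = q - 2
  -10q + 6 = q - 2  ⇒  -11q = -8  ⇒  q = 8/11.
The value is Country A's expected payoff against this mix (using Arm): (8/11)·(-4) + (3/11)·6 = -14/11.

v = -14/11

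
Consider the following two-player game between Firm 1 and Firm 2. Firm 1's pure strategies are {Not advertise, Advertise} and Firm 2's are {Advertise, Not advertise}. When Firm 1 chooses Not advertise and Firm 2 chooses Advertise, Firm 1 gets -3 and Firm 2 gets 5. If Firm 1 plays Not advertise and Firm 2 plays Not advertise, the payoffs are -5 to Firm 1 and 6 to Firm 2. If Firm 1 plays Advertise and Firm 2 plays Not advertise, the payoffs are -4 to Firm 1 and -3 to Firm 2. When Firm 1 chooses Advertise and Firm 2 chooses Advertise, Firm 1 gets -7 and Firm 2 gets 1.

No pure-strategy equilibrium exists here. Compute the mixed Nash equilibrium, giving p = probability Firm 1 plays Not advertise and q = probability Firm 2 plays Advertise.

p = 4/5, q = 1/5

For Firm 2 to be willing to mix, Firm 2 must be indifferent between Advertise and Not advertise, which pins down Firm 1's mix.
  Firm 2's payoff to Advertise: p·5 + (1−p)·1 = 4p + 1
  Firm 2's payoff to Not advertise: p·6 + (1−p)·(-3) = 9p - 3
  4p + 1 = 9p - 3  ⇒  -5p = -4  ⇒  p = 4/5.
Firm 2's mix must leave Firm 1 indifferent between Not advertise and Advertise.
  Firm 1's expected payoff from Not advertise: q·(-3) + (1−q)·(-5) = 2q - 5
  Firm 1's expected payoff from Advertise: q·(-7) + (1−q)·(-4) = -3q - 4
  2q - 5 = -3q - 4  ⇒  5q = 1  ⇒  q = 1/5.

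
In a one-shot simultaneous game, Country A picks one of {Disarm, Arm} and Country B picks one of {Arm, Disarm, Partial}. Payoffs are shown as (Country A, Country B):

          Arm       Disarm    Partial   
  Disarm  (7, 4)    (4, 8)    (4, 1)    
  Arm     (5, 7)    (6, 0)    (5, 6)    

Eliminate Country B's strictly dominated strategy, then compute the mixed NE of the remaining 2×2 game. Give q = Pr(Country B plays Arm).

q = 1/2

Country B's strategy Partial is strictly dominated by Arm: 4 > 1 and 7 > 6. Eliminate Partial.
Set Country A's expected payoff from Disarm equal to that from Arm:
  Country A's payoff to Disarm: q·7 + (1−q)·4 = 3q + 4
  Country A's payoff to Arm: q·5 + (1−q)·6 = -q + 6
  3q + 4 = -q + 6  ⇒  4q = 2  ⇒  q = 1/2.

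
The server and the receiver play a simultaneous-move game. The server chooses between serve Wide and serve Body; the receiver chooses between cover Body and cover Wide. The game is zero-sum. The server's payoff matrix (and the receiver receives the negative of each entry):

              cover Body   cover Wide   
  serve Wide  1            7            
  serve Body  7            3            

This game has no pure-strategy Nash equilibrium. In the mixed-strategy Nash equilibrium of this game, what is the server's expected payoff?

23/5

Set the server's expected payoff from serve Wide equal to that from serve Body:
  the server's payoff from serve Wide: q·1 + (1−q)·7 = -6q + 7
  the server's payoff from serve Body: q·7 + (1−q)·3 = 4q + 3
  -6q + 7 = 4q + 3  ⇒  -10q = -4  ⇒  q = 2/5.
At equilibrium the server is indifferent across rows, so the server's payoff equals the payoff from serve Wide: (2/5)·1 + (3/5)·7 = 23/5.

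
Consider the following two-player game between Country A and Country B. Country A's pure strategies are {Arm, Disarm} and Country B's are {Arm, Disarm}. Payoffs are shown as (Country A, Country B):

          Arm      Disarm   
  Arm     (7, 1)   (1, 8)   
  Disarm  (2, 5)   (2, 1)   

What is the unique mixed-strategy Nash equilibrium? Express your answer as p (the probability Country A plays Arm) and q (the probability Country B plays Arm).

Country B's indifference between Arm and Disarm determines Country A's mixing probability p:
  Country B's payoff to Arm: p·1 + (1−p)·5 = -4p + 5
  Country B's payoff to Disarm: p·8 + (1−p)·1 = 7p + 1
  -4p + 5 = 7p + 1  ⇒  -11p = -4  ⇒  p = 4/11.
Set Country A's expected payoff from Arm equal to that from Disarm:
  Country A's expected payoff from Arm: q·7 + (1−q)·1 = 6q + 1
  Country A's expected payoff from Disarm: q·2 + (1−q)·2 = 2
  6q + 1 = 2  ⇒  6q = 1  ⇒  q = 1/6.

p = 4/11, q = 1/6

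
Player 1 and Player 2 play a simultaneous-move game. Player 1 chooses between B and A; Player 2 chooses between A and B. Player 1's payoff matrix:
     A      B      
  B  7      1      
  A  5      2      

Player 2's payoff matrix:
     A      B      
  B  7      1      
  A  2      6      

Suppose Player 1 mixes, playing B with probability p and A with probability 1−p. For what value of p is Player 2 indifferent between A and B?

Set Player 2's expected payoff from A equal to that from B:
  Player 2's payoff to A: p·7 + (1−p)·2 = 5p + 2
  Player 2's payoff to B: p·1 + (1−p)·6 = -5p + 6
  5p + 2 = -5p + 6  ⇒  10p = 4  ⇒  p = 2/5.

p = 2/5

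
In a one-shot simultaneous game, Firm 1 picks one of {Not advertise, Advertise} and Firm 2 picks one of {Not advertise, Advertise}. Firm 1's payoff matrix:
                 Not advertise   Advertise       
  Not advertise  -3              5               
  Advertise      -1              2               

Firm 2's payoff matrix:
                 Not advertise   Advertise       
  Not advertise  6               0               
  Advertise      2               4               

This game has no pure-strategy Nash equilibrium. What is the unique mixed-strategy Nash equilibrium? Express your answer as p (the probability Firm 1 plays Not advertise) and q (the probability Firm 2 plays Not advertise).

Firm 1's mix must leave Firm 2 indifferent between Not advertise and Advertise.
  Firm 2's payoff from Not advertise: p·6 + (1−p)·2 = 4p + 2
  Firm 2's payoff from Advertise: p·0 + (1−p)·4 = -4p + 4
  4p + 2 = -4p + 4  ⇒  8p = 2  ⇒  p = 1/4.
Firm 1's indifference between Not advertise and Advertise determines Firm 2's mixing probability q:
  Firm 1's payoff from Not advertise: q·(-3) + (1−q)·5 = -8q + 5
  Firm 1's payoff from Advertise: q·(-1) + (1−q)·2 = -3q + 2
  -8q + 5 = -3q + 2  ⇒  -5q = -3  ⇒  q = 3/5.

p = 1/4, q = 3/5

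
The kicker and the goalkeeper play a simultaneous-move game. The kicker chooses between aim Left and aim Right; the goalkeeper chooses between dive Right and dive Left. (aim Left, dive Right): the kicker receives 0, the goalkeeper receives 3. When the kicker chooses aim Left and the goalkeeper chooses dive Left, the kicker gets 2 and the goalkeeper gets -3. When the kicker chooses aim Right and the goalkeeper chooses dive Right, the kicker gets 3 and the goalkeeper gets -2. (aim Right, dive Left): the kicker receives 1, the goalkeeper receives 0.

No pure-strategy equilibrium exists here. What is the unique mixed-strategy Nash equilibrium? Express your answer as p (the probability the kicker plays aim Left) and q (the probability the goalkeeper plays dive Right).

p = 1/4, q = 1/4

Set the goalkeeper's expected payoff from dive Right equal to that from dive Left:
  the goalkeeper's expected payoff from dive Right: p·3 + (1−p)·(-2) = 5p - 2
  the goalkeeper's expected payoff from dive Left: p·(-3) + (1−p)·0 = -3p
  5p - 2 = -3p  ⇒  8p = 2  ⇒  p = 1/4.
The kicker's indifference between aim Left and aim Right determines the goalkeeper's mixing probability q:
  the kicker's payoff from aim Left: q·0 + (1−q)·2 = -2q + 2
  the kicker's payoff from aim Right: q·3 + (1−q)·1 = 2q + 1
  -2q + 2 = 2q + 1  ⇒  -4q = -1  ⇒  q = 1/4.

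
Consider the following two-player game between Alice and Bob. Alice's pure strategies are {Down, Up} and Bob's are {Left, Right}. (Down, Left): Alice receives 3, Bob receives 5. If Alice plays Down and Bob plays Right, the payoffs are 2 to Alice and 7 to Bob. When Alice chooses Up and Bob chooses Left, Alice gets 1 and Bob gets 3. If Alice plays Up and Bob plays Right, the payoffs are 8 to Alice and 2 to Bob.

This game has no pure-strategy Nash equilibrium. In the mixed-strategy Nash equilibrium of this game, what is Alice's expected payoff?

Set Alice's expected payoff from Down equal to that from Up:
  Alice's expected payoff from Down: q·3 + (1−q)·2 = q + 2
  Alice's expected payoff from Up: q·1 + (1−q)·8 = -7q + 8
  q + 2 = -7q + 8  ⇒  8q = 6  ⇒  q = 3/4.
At equilibrium Alice is indifferent across rows, so Alice's payoff equals the payoff from Down: (3/4)·3 + (1/4)·2 = 11/4.

11/4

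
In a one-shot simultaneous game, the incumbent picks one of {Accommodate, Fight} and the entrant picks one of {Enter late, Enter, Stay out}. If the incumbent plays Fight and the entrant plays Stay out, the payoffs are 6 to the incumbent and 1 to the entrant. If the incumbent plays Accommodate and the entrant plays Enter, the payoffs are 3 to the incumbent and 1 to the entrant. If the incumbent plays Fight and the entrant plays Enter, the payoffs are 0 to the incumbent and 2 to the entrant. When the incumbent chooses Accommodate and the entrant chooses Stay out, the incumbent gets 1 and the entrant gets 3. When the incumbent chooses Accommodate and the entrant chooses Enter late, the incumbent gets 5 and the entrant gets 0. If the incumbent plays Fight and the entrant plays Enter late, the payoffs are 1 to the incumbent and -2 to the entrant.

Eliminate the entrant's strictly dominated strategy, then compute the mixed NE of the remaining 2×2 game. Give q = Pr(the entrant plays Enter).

The entrant's strategy Enter late is strictly dominated by Stay out: 3 > 0 and 1 > -2. Eliminate Enter late.
In a mixed equilibrium the incumbent is indifferent between Accommodate and Fight; this condition fixes q.
  the incumbent's payoff to Accommodate: q·3 + (1−q)·1 = 2q + 1
  the incumbent's payoff to Fight: q·0 + (1−q)·6 = -6q + 6
  2q + 1 = -6q + 6  ⇒  8q = 5  ⇒  q = 5/8.

q = 5/8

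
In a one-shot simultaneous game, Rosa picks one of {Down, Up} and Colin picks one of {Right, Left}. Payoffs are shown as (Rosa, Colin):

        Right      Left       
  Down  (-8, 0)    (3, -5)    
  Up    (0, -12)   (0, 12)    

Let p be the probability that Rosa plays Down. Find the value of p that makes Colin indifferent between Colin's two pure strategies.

p = 24/29

Rosa's mix must leave Colin indifferent between Right and Left.
  Colin's payoff to Right: p·0 + (1−p)·(-12) = 12p - 12
  Colin's payoff to Left: p·(-5) + (1−p)·12 = -17p + 12
  12p - 12 = -17p + 12  ⇒  29p = 24  ⇒  p = 24/29.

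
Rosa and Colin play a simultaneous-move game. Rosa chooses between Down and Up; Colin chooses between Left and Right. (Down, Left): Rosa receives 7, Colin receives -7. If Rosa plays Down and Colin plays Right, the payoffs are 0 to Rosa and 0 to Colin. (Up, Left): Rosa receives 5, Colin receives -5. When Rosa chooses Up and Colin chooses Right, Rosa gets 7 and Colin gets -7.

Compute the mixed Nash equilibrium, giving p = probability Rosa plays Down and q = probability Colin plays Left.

p = 2/9, q = 7/9

In a mixed equilibrium Colin is indifferent between Left and Right; this condition fixes p.
  Colin's expected payoff from Left: p·(-7) + (1−p)·(-5) = -2p - 5
  Colin's expected payoff from Right: p·0 + (1−p)·(-7) = 7p - 7
  -2p - 5 = 7p - 7  ⇒  -9p = -2  ⇒  p = 2/9.
Colin's mix must leave Rosa indifferent between Down and Up.
  Rosa's payoff from Down: q·7 + (1−q)·0 = 7q
  Rosa's payoff from Up: q·5 + (1−q)·7 = -2q + 7
  7q = -2q + 7  ⇒  9q = 7  ⇒  q = 7/9.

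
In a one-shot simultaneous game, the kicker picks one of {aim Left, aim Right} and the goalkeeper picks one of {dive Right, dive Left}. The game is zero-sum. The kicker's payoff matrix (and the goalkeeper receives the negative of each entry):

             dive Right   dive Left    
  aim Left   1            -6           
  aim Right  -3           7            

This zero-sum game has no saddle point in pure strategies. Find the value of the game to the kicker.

v = -11/17

Set the kicker's expected payoff from aim Left equal to that from aim Right:
  the kicker's payoff to aim Left: q·1 + (1−q)·(-6) = 7q - 6
  the kicker's payoff to aim Right: q·(-3) + (1−q)·7 = -10q + 7
  7q - 6 = -10q + 7  ⇒  17q = 13  ⇒  q = 13/17.
The value is the kicker's expected payoff against this mix (using aim Left): (13/17)·1 + (4/17)·(-6) = -11/17.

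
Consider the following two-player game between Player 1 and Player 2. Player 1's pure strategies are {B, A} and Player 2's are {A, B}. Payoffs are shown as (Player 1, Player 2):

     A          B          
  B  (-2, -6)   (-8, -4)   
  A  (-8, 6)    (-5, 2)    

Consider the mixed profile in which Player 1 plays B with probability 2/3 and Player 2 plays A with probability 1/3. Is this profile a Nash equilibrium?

Yes

Check Player 2's indifference given Player 1's mix p = 2/3:
  payoff from A = -2; payoff from B = -2 — equal.
Check Player 1's indifference given Player 2's mix q = 1/3:
  payoff from B = -6; payoff from A = -6 — equal.
Both players are indifferent, so neither can profitably deviate.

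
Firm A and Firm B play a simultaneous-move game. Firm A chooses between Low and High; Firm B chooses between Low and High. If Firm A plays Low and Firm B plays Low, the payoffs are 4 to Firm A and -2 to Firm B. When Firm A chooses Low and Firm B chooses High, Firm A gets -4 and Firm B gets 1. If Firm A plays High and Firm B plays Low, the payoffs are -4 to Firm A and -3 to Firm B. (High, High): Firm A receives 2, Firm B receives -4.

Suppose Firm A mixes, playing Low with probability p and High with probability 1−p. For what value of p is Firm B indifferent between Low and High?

p = 1/4

Firm A's mix must leave Firm B indifferent between Low and High.
  Firm B's payoff from Low: p·(-2) + (1−p)·(-3) = p - 3
  Firm B's payoff from High: p·1 + (1−p)·(-4) = 5p - 4
  p - 3 = 5p - 4  ⇒  -4p = -1  ⇒  p = 1/4.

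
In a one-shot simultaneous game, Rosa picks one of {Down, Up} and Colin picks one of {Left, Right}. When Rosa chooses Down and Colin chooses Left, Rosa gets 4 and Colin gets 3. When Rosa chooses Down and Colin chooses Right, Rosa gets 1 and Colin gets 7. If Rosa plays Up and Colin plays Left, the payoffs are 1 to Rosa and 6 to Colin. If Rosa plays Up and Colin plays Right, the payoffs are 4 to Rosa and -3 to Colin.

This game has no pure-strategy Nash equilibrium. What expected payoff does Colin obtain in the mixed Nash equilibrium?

51/13

For Colin to be willing to mix, Colin must be indifferent between Left and Right, which pins down Rosa's mix.
  Colin's expected payoff from Left: p·3 + (1−p)·6 = -3p + 6
  Colin's expected payoff from Right: p·7 + (1−p)·(-3) = 10p - 3
  -3p + 6 = 10p - 3  ⇒  -13p = -9  ⇒  p = 9/13.
At equilibrium Colin is indifferent across columns, so Colin's payoff equals the payoff from Left: (9/13)·3 + (4/13)·6 = 51/13.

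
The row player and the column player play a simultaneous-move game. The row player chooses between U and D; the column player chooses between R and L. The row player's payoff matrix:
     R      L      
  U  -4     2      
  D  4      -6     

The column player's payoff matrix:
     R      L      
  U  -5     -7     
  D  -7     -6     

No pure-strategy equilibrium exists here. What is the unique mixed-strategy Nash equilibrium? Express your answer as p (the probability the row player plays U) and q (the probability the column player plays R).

p = 1/3, q = 1/2

The column player's indifference between R and L determines the row player's mixing probability p:
  the column player's payoff to R: p·(-5) + (1−p)·(-7) = 2p - 7
  the column player's payoff to L: p·(-7) + (1−p)·(-6) = -p - 6
  2p - 7 = -p - 6  ⇒  3p = 1  ⇒  p = 1/3.
Set the row player's expected payoff from U equal to that from D:
  the row player's payoff to U: q·(-4) + (1−q)·2 = -6q + 2
  the row player's payoff to D: q·4 + (1−q)·(-6) = 10q - 6
  -6q + 2 = 10q - 6  ⇒  -16q = -8  ⇒  q = 1/2.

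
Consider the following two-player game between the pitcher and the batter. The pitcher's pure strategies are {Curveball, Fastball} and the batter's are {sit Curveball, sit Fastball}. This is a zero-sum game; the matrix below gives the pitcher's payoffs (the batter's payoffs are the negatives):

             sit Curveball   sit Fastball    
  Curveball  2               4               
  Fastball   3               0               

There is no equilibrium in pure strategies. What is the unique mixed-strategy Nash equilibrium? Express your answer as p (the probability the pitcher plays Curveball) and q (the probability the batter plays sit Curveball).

p = 3/5, q = 4/5

The pitcher's mix must leave the batter indifferent between sit Curveball and sit Fastball.
  the batter's payoff from sit Curveball: p·(-2) + (1−p)·(-3) = p - 3
  the batter's payoff from sit Fastball: p·(-4) + (1−p)·0 = -4p
  p - 3 = -4p  ⇒  5p = 3  ⇒  p = 3/5.
In a mixed equilibrium the pitcher is indifferent between Curveball and Fastball; this condition fixes q.
  the pitcher's payoff to Curveball: q·2 + (1−q)·4 = -2q + 4
  the pitcher's payoff to Fastball: q·3 + (1−q)·0 = 3q
  -2q + 4 = 3q  ⇒  -5q = -4  ⇒  q = 4/5.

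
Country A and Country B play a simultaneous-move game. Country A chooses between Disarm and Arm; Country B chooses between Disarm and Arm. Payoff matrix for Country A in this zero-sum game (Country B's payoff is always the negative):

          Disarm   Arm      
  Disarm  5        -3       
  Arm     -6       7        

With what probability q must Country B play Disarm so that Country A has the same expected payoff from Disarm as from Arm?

q = 10/21

In a mixed equilibrium Country A is indifferent between Disarm and Arm; this condition fixes q.
  Country A's expected payoff from Disarm: q·5 + (1−q)·(-3) = 8q - 3
  Country A's expected payoff from Arm: q·(-6) + (1−q)·7 = -13q + 7
  8q - 3 = -13q + 7  ⇒  21q = 10  ⇒  q = 10/21.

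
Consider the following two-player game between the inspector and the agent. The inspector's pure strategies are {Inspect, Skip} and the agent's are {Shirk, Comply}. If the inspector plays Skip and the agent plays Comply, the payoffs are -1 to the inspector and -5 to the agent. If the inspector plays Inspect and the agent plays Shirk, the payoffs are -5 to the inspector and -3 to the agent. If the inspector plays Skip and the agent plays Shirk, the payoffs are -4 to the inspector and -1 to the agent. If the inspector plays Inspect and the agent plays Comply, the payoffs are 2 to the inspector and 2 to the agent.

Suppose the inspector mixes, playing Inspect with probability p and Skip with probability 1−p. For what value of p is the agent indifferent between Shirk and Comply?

For the agent to be willing to mix, the agent must be indifferent between Shirk and Comply, which pins down the inspector's mix.
  the agent's payoff from Shirk: p·(-3) + (1−p)·(-1) = -2p - 1
  the agent's payoff from Comply: p·2 + (1−p)·(-5) = 7p - 5
  -2p - 1 = 7p - 5  ⇒  -9p = -4  ⇒  p = 4/9.

p = 4/9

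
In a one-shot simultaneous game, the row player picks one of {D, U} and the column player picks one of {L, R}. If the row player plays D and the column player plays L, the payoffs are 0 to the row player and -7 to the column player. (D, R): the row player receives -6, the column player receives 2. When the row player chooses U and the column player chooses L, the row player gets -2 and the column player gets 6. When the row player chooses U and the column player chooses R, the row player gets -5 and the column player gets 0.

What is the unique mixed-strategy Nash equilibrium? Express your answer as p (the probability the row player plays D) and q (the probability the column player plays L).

In a mixed equilibrium the column player is indifferent between L and R; this condition fixes p.
  the column player's payoff from L: p·(-7) + (1−p)·6 = -13p + 6
  the column player's payoff from R: p·2 + (1−p)·0 = 2p
  -13p + 6 = 2p  ⇒  -15p = -6  ⇒  p = 2/5.
The row player's indifference between D and U determines the column player's mixing probability q:
  the row player's expected payoff from D: q·0 + (1−q)·(-6) = 6q - 6
  the row player's expected payoff from U: q·(-2) + (1−q)·(-5) = 3q - 5
  6q - 6 = 3q - 5  ⇒  3q = 1  ⇒  q = 1/3.

p = 2/5, q = 1/3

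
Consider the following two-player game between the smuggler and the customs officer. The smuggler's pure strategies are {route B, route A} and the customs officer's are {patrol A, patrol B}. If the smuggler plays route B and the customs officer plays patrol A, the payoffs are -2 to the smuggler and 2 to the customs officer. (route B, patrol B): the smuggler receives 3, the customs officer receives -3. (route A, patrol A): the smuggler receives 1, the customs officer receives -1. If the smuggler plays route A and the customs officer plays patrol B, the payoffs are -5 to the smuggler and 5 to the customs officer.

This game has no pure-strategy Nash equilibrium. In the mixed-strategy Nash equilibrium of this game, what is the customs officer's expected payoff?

The smuggler's mix must leave the customs officer indifferent between patrol A and patrol B.
  the customs officer's payoff to patrol A: p·2 + (1−p)·(-1) = 3p - 1
  the customs officer's payoff to patrol B: p·(-3) + (1−p)·5 = -8p + 5
  3p - 1 = -8p + 5  ⇒  11p = 6  ⇒  p = 6/11.
At equilibrium the customs officer is indifferent across columns, so the customs officer's payoff equals the payoff from patrol A: (6/11)·2 + (5/11)·(-1) = 7/11.

7/11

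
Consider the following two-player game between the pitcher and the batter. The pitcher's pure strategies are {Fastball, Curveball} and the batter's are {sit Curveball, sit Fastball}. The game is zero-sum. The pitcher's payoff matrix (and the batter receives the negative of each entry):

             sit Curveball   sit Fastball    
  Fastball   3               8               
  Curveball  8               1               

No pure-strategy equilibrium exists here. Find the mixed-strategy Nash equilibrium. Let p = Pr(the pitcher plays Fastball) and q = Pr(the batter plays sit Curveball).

p = 7/12, q = 7/12

The batter's indifference between sit Curveball and sit Fastball determines the pitcher's mixing probability p:
  the batter's payoff from sit Curveball: p·(-3) + (1−p)·(-8) = 5p - 8
  the batter's payoff from sit Fastball: p·(-8) + (1−p)·(-1) = -7p - 1
  5p - 8 = -7p - 1  ⇒  12p = 7  ⇒  p = 7/12.
For the pitcher to be willing to mix, the pitcher must be indifferent between Fastball and Curveball, which pins down the batter's mix.
  the pitcher's payoff from Fastball: q·3 + (1−q)·8 = -5q + 8
  the pitcher's payoff from Curveball: q·8 + (1−q)·1 = 7q + 1
  -5q + 8 = 7q + 1  ⇒  -12q = -7  ⇒  q = 7/12.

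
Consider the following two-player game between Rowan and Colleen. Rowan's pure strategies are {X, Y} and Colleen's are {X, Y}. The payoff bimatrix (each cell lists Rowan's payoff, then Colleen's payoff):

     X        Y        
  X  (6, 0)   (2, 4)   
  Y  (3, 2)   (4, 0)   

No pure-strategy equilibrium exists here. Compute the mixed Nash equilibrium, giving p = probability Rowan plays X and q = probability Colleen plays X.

For Colleen to be willing to mix, Colleen must be indifferent between X and Y, which pins down Rowan's mix.
  Colleen's expected payoff from X: p·0 + (1−p)·2 = -2p + 2
  Colleen's expected payoff from Y: p·4 + (1−p)·0 = 4p
  -2p + 2 = 4p  ⇒  -6p = -2  ⇒  p = 1/3.
Rowan's indifference between X and Y determines Colleen's mixing probability q:
  Rowan's expected payoff from X: q·6 + (1−q)·2 = 4q + 2
  Rowan's expected payoff from Y: q·3 + (1−q)·4 = -q + 4
  4q + 2 = -q + 4  ⇒  5q = 2  ⇒  q = 2/5.

p = 1/3, q = 2/5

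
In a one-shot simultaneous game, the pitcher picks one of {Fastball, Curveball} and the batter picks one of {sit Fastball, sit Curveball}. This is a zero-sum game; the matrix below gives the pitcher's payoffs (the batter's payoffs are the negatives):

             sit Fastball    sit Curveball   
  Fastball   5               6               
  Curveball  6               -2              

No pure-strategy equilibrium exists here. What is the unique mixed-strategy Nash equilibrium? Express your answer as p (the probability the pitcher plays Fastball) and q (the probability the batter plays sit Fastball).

Set the batter's expected payoff from sit Fastball equal to that from sit Curveball:
  the batter's payoff from sit Fastball: p·(-5) + (1−p)·(-6) = p - 6
  the batter's payoff from sit Curveball: p·(-6) + (1−p)·2 = -8p + 2
  p - 6 = -8p + 2  ⇒  9p = 8  ⇒  p = 8/9.
Set the pitcher's expected payoff from Fastball equal to that from Curveball:
  the pitcher's payoff to Fastball: q·5 + (1−q)·6 = -q + 6
  the pitcher's payoff to Curveball: q·6 + (1−q)·(-2) = 8q - 2
  -q + 6 = 8q - 2  ⇒  -9q = -8  ⇒  q = 8/9.

p = 8/9, q = 8/9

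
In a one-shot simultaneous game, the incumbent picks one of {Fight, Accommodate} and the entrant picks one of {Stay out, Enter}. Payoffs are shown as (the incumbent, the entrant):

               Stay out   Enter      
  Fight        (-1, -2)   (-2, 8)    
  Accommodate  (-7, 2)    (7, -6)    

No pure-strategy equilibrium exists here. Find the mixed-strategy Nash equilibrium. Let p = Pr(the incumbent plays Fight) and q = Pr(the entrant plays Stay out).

The incumbent's mix must leave the entrant indifferent between Stay out and Enter.
  the entrant's payoff to Stay out: p·(-2) + (1−p)·2 = -4p + 2
  the entrant's payoff to Enter: p·8 + (1−p)·(-6) = 14p - 6
  -4p + 2 = 14p - 6  ⇒  -18p = -8  ⇒  p = 4/9.
The incumbent's indifference between Fight and Accommodate determines the entrant's mixing probability q:
  the incumbent's expected payoff from Fight: q·(-1) + (1−q)·(-2) = q - 2
  the incumbent's expected payoff from Accommodate: q·(-7) + (1−q)·7 = -14q + 7
  q - 2 = -14q + 7  ⇒  15q = 9  ⇒  q = 3/5.

p = 4/9, q = 3/5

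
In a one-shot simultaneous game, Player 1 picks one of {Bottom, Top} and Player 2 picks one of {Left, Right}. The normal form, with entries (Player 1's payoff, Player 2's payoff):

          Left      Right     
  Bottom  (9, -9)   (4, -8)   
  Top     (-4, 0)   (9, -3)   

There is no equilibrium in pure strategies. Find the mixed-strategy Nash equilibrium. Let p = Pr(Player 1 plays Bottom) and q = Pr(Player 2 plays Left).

In a mixed equilibrium Player 2 is indifferent between Left and Right; this condition fixes p.
  Player 2's payoff from Left: p·(-9) + (1−p)·0 = -9p
  Player 2's payoff from Right: p·(-8) + (1−p)·(-3) = -5p - 3
  -9p = -5p - 3  ⇒  -4p = -3  ⇒  p = 3/4.
In a mixed equilibrium Player 1 is indifferent between Bottom and Top; this condition fixes q.
  Player 1's expected payoff from Bottom: q·9 + (1−q)·4 = 5q + 4
  Player 1's expected payoff from Top: q·(-4) + (1−q)·9 = -13q + 9
  5q + 4 = -13q + 9  ⇒  18q = 5  ⇒  q = 5/18.

p = 3/4, q = 5/18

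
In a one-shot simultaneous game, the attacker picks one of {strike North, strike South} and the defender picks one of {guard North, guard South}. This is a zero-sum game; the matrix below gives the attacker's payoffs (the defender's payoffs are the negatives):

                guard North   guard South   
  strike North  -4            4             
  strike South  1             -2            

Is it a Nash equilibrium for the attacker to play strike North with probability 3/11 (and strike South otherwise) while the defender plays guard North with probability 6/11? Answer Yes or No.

Yes

Check the defender's indifference given the attacker's mix p = 3/11:
  payoff from guard North = 4/11; payoff from guard South = 4/11 — equal.
Check the attacker's indifference given the defender's mix q = 6/11:
  payoff from strike North = -4/11; payoff from strike South = -4/11 — equal.
Both players are indifferent, so neither can profitably deviate.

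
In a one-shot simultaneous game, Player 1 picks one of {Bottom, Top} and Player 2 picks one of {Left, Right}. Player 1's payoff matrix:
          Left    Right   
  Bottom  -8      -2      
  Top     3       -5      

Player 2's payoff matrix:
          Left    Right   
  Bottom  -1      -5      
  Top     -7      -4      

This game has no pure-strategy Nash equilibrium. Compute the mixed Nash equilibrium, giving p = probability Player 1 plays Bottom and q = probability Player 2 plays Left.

Set Player 2's expected payoff from Left equal to that from Right:
  Player 2's payoff to Left: p·(-1) + (1−p)·(-7) = 6p - 7
  Player 2's payoff to Right: p·(-5) + (1−p)·(-4) = -p - 4
  6p - 7 = -p - 4  ⇒  7p = 3  ⇒  p = 3/7.
In a mixed equilibrium Player 1 is indifferent between Bottom and Top; this condition fixes q.
  Player 1's payoff to Bottom: q·(-8) + (1−q)·(-2) = -6q - 2
  Player 1's payoff to Top: q·3 + (1−q)·(-5) = 8q - 5
  -6q - 2 = 8q - 5  ⇒  -14q = -3  ⇒  q = 3/14.

p = 3/7, q = 3/14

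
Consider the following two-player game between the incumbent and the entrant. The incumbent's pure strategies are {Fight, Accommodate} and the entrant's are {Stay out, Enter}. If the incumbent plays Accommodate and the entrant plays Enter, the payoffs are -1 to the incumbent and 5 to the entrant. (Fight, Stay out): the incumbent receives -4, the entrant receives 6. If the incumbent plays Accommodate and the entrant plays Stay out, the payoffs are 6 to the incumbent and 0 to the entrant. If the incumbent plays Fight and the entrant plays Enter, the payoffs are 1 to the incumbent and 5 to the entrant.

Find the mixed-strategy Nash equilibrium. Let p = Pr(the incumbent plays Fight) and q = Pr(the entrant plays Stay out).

The entrant's indifference between Stay out and Enter determines the incumbent's mixing probability p:
  the entrant's payoff to Stay out: p·6 + (1−p)·0 = 6p
  the entrant's payoff to Enter: p·5 + (1−p)·5 = 5
  6p = 5  ⇒  6p = 5  ⇒  p = 5/6.
For the incumbent to be willing to mix, the incumbent must be indifferent between Fight and Accommodate, which pins down the entrant's mix.
  the incumbent's payoff to Fight: q·(-4) + (1−q)·1 = -5q + 1
  the incumbent's payoff to Accommodate: q·6 + (1−q)·(-1) = 7q - 1
  -5q + 1 = 7q - 1  ⇒  -12q = -2  ⇒  q = 1/6.

p = 5/6, q = 1/6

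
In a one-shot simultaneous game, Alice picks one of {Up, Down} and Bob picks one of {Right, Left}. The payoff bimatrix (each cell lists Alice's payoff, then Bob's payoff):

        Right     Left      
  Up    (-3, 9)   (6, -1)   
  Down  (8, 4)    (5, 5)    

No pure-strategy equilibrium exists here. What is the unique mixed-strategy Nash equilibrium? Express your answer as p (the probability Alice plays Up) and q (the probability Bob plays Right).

In a mixed equilibrium Bob is indifferent between Right and Left; this condition fixes p.
  Bob's payoff to Right: p·9 + (1−p)·4 = 5p + 4
  Bob's payoff to Left: p·(-1) + (1−p)·5 = -6p + 5
  5p + 4 = -6p + 5  ⇒  11p = 1  ⇒  p = 1/11.
Bob's mix must leave Alice indifferent between Up and Down.
  Alice's payoff from Up: q·(-3) + (1−q)·6 = -9q + 6
  Alice's payoff from Down: q·8 + (1−q)·5 = 3q + 5
  -9q + 6 = 3q + 5  ⇒  -12q = -1  ⇒  q = 1/12.

p = 1/11, q = 1/12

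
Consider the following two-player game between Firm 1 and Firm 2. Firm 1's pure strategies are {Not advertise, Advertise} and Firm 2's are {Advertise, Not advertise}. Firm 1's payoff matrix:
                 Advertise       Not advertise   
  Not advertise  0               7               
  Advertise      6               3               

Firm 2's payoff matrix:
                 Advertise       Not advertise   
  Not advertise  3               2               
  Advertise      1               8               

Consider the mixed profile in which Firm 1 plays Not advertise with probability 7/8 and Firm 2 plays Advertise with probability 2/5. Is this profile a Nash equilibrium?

Check Firm 2's indifference given Firm 1's mix p = 7/8:
  payoff from Advertise = 11/4; payoff from Not advertise = 11/4 — equal.
Check Firm 1's indifference given Firm 2's mix q = 2/5:
  payoff from Not advertise = 21/5; payoff from Advertise = 21/5 — equal.
Both players are indifferent, so neither can profitably deviate.

Yes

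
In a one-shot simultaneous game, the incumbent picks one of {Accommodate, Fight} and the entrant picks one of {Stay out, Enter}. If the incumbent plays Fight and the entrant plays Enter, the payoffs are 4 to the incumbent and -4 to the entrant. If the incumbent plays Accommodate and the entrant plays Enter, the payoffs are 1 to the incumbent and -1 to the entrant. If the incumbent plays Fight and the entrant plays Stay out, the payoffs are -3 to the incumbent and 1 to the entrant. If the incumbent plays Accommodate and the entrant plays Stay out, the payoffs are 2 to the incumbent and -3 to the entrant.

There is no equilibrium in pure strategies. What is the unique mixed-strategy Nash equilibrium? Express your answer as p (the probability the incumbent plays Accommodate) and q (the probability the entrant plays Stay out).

p = 5/7, q = 3/8

Set the entrant's expected payoff from Stay out equal to that from Enter:
  the entrant's payoff to Stay out: p·(-3) + (1−p)·1 = -4p + 1
  the entrant's payoff to Enter: p·(-1) + (1−p)·(-4) = 3p - 4
  -4p + 1 = 3p - 4  ⇒  -7p = -5  ⇒  p = 5/7.
The entrant's mix must leave the incumbent indifferent between Accommodate and Fight.
  the incumbent's payoff to Accommodate: q·2 + (1−q)·1 = q + 1
  the incumbent's payoff to Fight: q·(-3) + (1−q)·4 = -7q + 4
  q + 1 = -7q + 4  ⇒  8q = 3  ⇒  q = 3/8.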